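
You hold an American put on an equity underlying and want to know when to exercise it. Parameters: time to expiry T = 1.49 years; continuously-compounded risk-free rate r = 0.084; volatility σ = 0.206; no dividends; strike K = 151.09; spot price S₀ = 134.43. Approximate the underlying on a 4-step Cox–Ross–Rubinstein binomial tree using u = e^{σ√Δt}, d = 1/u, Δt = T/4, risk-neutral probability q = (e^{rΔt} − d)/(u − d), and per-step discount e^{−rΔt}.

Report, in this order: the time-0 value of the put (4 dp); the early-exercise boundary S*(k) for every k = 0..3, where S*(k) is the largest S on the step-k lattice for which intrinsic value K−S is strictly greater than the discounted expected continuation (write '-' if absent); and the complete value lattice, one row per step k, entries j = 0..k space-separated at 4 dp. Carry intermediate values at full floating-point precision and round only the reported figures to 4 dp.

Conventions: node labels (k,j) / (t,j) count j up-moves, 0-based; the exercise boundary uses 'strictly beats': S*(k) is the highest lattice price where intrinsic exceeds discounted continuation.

Δt=0.37250, u=1.13397, d=0.88186, q=0.59468, disc=e^(-rΔt)=0.96919
k=4 terminal: V=max(K-S,0) → 69.7910 46.5480 16.6600 0.0000 0.0000
k=3: j=0 S=92.1909 intr=58.8991 cont=54.2447 V=58.8991[EX]; j=1 S=118.5478 intr=32.5422 cont=27.8878 V=32.5422[EX]; j=2 S=152.4400 intr=0.0000 cont=6.5446 V=6.5446[hold]; j=3 S=196.0219 intr=0.0000 cont=0.0000 V=0.0000[hold]  S*(3)=118.5478
k=2: j=0 S=104.5420 intr=46.5480 cont=41.8936 V=46.5480[EX]; j=1 S=134.4300 intr=16.6600 cont=16.5557 V=16.6600[EX]; j=2 S=172.8629 intr=0.0000 cont=2.5709 V=2.5709[hold]  S*(2)=134.4300
k=1: j=0 S=118.5478 intr=32.5422 cont=27.8878 V=32.5422[EX]; j=1 S=152.4400 intr=0.0000 cont=8.0264 V=8.0264[hold]  S*(1)=118.5478
k=0: j=0 S=134.4300 intr=16.6600 cont=17.4098 V=17.4098[hold]  S*(0)=-

price = 17.4098
boundary = - 118.5478 134.4300 118.5478
tree:
17.4098
32.5422 8.0264
46.5480 16.6600 2.5709
58.8991 32.5422 6.5446 0.0000
69.7910 46.5480 16.6600 0.0000 0.0000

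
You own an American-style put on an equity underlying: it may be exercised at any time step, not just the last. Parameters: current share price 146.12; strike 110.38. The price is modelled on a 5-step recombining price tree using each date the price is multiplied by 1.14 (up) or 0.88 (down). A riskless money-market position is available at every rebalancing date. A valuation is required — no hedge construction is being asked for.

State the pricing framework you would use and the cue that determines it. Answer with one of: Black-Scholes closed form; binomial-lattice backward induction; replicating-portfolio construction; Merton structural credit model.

Key observation: early exercise of the strike-110.38 put must be checked at each of the 5 dates (spot 146.12), which forces a node-by-node comparison of intrinsic and continuation value backward from expiry.

framework: binomial-lattice backward induction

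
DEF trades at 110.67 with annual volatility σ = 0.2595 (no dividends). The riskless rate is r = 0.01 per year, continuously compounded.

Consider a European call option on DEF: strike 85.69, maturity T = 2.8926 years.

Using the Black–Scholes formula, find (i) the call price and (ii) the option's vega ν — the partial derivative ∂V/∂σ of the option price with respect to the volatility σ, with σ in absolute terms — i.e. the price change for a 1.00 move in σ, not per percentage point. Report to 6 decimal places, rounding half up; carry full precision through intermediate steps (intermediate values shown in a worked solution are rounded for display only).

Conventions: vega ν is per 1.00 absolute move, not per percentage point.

σ√T = 0.2595·√2.8926 = 0.441348
d₁ = (ln(S/K) + (r+σ²/2)T) / (σ√T) = (ln(110.67/85.69) + (0.01+0.2595²/2)·2.8926) / 0.441348 = (0.255817 + 0.126320) / 0.441348 = 0.865839
d₂ = d₁ − σ√T = 0.865839 − 0.441348 = 0.424491
e^{−rT} = 0.971488
N(d₁) = 0.806711,  N(d₂) = 0.664396
Call price V = S·N(d₁) − K·e^{−rT}·N(d₂) = 89.278696 − 55.308878 = 33.969818
φ(d₁) = (1/√(2π))·e^{−d₁²/2} = 0.274233
ν = S·φ(d₁)·√T = 51.617106

price = 33.969818
ν = 51.617106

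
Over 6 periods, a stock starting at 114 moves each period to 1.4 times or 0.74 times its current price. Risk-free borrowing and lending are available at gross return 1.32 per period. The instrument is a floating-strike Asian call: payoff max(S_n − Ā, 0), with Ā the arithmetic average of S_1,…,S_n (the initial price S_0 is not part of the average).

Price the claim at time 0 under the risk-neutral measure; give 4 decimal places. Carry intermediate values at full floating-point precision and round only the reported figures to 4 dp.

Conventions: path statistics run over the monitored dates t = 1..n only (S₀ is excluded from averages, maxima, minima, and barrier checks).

Set p* = 0.8788 (from d < R < u); the path-dependent value is the discounted p*-expectation over all price paths.
Enumerate all 2^6 = 64 price paths (U = up ×1.4, D = down ×0.74); each path with k up-moves has probability p*^k·(1−p*)^(6−k).
DDDDDD: Ā=45.1971, payoff=0.0000, prob=0.000003
UDDDDD: Ā=85.5081, payoff=0.0000, prob=0.000023
DUDDDD: Ā=72.9681, payoff=0.0000, prob=0.000023
UUDDDD: Ā=138.0478, payoff=0.0000, prob=0.000167
DDUDDD: Ā=63.6885, payoff=0.0000, prob=0.000023
UDUDDD: Ā=120.4918, payoff=0.0000, prob=0.000167
DUUDDD: Ā=107.9518, payoff=0.0000, prob=0.000167
UUUDDD: Ā=204.2331, payoff=0.0000, prob=0.001209
DDDUDD: Ā=56.8216, payoff=0.0000, prob=0.000023
UDDUDD: Ā=107.5003, payoff=0.0000, prob=0.000167
DUDUDD: Ā=94.9603, payoff=0.0000, prob=0.000167
UUDUDD: Ā=179.6547, payoff=0.0000, prob=0.001209
DDUUDD: Ā=85.6807, payoff=0.0000, prob=0.000167
UDUUDD: Ā=162.0987, payoff=0.0000, prob=0.001209
DUUUDD: Ā=149.5587, payoff=0.0000, prob=0.001209
UUUUDD: Ā=282.9488, payoff=0.0000, prob=0.008763
DDDDUD: Ā=51.7401, payoff=0.0000, prob=0.000023
UDDDUD: Ā=97.8867, payoff=0.0000, prob=0.000167
DUDDUD: Ā=85.3467, payoff=0.0000, prob=0.000167
UUDDUD: Ā=161.4667, payoff=0.0000, prob=0.001209
DDUDUD: Ā=76.0671, payoff=0.0000, prob=0.000167
UDUDUD: Ā=143.9107, payoff=0.0000, prob=0.001209
DUUDUD: Ā=131.3707, payoff=0.0000, prob=0.001209
UUUDUD: Ā=248.5391, payoff=0.0000, prob=0.008763
DDDUUD: Ā=69.2002, payoff=0.0000, prob=0.000167
UDDUUD: Ā=130.9192, payoff=0.0000, prob=0.001209
DUDUUD: Ā=118.3792, payoff=8.3813, prob=0.001209
UUDUUD: Ā=223.9607, payoff=15.8566, prob=0.008763
DDUUUD: Ā=109.0996, payoff=17.6609, prob=0.001209
UDUUUD: Ā=206.4047, payoff=33.4126, prob=0.008763
DUUUUD: Ā=193.8647, payoff=45.9526, prob=0.008763
UUUUUD: Ā=366.7710, payoff=86.9373, prob=0.063528
DDDDDU: Ā=47.9798, payoff=0.0000, prob=0.000023
UDDDDU: Ā=90.7725, payoff=0.0000, prob=0.000167
DUDDDU: Ā=78.2325, payoff=0.0000, prob=0.000167
UUDDDU: Ā=148.0075, payoff=0.0000, prob=0.001209
DDUDDU: Ā=68.9529, payoff=0.0000, prob=0.000167
UDUDDU: Ā=130.4515, payoff=0.0000, prob=0.001209
DUUDDU: Ā=117.9115, payoff=8.8490, prob=0.001209
UUUDDU: Ā=223.0759, payoff=16.7414, prob=0.008763
DDDUDU: Ā=62.0860, payoff=4.9160, prob=0.000167
UDDUDU: Ā=117.4601, payoff=9.3005, prob=0.001209
DUDUDU: Ā=104.9201, payoff=21.8405, prob=0.001209
UUDUDU: Ā=198.4975, payoff=41.3198, prob=0.008763
DDUUDU: Ā=95.6405, payoff=31.1201, prob=0.001209
UDUUDU: Ā=180.9415, payoff=58.8758, prob=0.008763
DUUUDU: Ā=168.4015, payoff=71.4158, prob=0.008763
UUUUDU: Ā=318.5974, payoff=135.1110, prob=0.063528
DDDDUU: Ā=57.0045, payoff=9.9975, prob=0.000167
UDDDUU: Ā=107.8464, payoff=18.9141, prob=0.001209
DUDDUU: Ā=95.3064, payoff=31.4541, prob=0.001209
UUDDUU: Ā=180.3094, payoff=59.5078, prob=0.008763
DDUDUU: Ā=86.0268, payoff=40.7337, prob=0.001209
UDUDUU: Ā=162.7534, payoff=77.0638, prob=0.008763
DUUDUU: Ā=150.2134, payoff=89.6038, prob=0.008763
UUUDUU: Ā=284.1876, payoff=169.5207, prob=0.063528
DDDUUU: Ā=79.1599, payoff=47.6006, prob=0.001209
UDDUUU: Ā=149.7620, payoff=90.0553, prob=0.008763
DUDUUU: Ā=137.2220, payoff=102.5953, prob=0.008763
UUDUUU: Ā=259.6092, payoff=194.0991, prob=0.063528
DDUUUU: Ā=127.9424, payoff=111.8749, prob=0.008763
UDUUUU: Ā=242.0532, payoff=211.6551, prob=0.063528
DUUUUU: Ā=229.5132, payoff=224.1951, prob=0.063528
UUUUUU: Ā=434.2141, payoff=424.1530, prob=0.460579
Price = Σ prob·payoff / R^6 = 267.673878 / 5.289853 = 50.6014

price = 50.6014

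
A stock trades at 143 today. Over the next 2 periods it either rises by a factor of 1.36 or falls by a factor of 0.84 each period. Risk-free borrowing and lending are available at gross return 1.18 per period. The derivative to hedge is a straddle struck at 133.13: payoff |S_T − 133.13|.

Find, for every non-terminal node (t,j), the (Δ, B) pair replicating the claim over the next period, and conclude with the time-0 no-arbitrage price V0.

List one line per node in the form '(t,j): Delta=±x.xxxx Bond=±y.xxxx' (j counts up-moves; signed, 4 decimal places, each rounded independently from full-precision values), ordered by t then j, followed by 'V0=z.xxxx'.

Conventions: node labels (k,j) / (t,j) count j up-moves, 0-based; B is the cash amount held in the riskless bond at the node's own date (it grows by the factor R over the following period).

Risk-neutral probability p* = (R−d)/(u−d) = (1.18−0.84)/(1.36−0.84) = 0.6538.
At maturity the claim pays: V(2,0)=32.2292, V(2,1)=30.2332, V(2,2)=131.3628
(1,0): S=120.1200. Δ = (V_up−V_dn)/(S_up−S_dn) = (30.2332−32.2292)/(163.3632−100.9008) = -0.0320. V = [p*·30.2332 + (1−p*)·32.2292]/1.18 = 26.2069. B = V − Δ·S = 30.0453.
(1,1): S=194.4800. Δ = (V_up−V_dn)/(S_up−S_dn) = (131.3628−30.2332)/(264.4928−163.3632) = 1.0000. V = [p*·131.3628 + (1−p*)·30.2332]/1.18 = 81.6580. B = V − Δ·S = -112.8220.
(0,0): S=143.0000. Δ = (V_up−V_dn)/(S_up−S_dn) = (81.6580−26.2069)/(194.4800−120.1200) = 0.7457. V = [p*·81.6580 + (1−p*)·26.2069]/1.18 = 52.9351. B = V − Δ·S = -53.7016.
Verification: the root portfolio costs Δ(0,0)·S0 + B(0,0) = 52.9351, matching V0.

(0,0): Delta=0.7457 Bond=-53.7016
(1,0): Delta=-0.0320 Bond=30.0453
(1,1): Delta=1.0000 Bond=-112.8220
V0=52.9351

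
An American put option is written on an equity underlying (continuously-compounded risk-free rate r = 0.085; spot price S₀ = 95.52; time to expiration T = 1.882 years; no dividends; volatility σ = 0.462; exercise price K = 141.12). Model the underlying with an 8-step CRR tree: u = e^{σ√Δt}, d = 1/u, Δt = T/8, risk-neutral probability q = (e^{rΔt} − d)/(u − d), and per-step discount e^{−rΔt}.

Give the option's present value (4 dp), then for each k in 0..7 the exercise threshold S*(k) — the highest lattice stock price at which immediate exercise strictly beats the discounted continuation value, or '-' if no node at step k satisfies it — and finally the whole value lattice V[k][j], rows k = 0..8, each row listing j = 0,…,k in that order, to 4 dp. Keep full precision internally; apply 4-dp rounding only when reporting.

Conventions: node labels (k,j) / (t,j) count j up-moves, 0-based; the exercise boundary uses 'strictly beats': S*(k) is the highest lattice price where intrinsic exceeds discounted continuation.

price = 48.5014
boundary = - 76.3443 61.0182 76.3443 61.0182 76.3443 95.5200 76.3443
tree:
48.5014
64.7757 33.4921
80.1018 47.3917 20.3453
92.3512 64.7757 31.1765 9.8629
102.1416 80.1018 46.0271 16.9398 2.8723
109.9665 92.3512 64.7757 28.3291 5.7335 0.0000
116.2206 102.1416 80.1018 45.6000 11.4446 0.0000 0.0000
121.2192 109.9665 92.3512 64.7757 22.8445 0.0000 0.0000 0.0000
125.2143 116.2206 102.1416 80.1018 45.6000 0.0000 0.0000 0.0000 0.0000

Δt=0.23525  u=1.25117  d=0.79925  q=0.48891  discount=0.98020
step 8 (expiry): payoffs max(K−S,0) = 125.2143 116.2206 102.1416 80.1018 45.6000 0.0000 0.0000 0.0000 0.0000
step 7: (k=7,j=0): S=19.9008, K−S=121.2192, hold=118.4253 ⇒ V=121.2192 exercise | (k=7,j=1): S=31.1535, K−S=109.9665, hold=107.1727 ⇒ V=109.9665 exercise | (k=7,j=2): S=48.7688, K−S=92.3512, hold=89.5574 ⇒ V=92.3512 exercise | (k=7,j=3): S=76.3443, K−S=64.7757, hold=61.9818 ⇒ V=64.7757 exercise | (k=7,j=4): S=119.5121, K−S=21.6079, hold=22.8445 ⇒ V=22.8445 continue | (k=7,j=5): S=187.0884, K−S=0.0000, hold=0.0000 ⇒ V=0.0000 continue | (k=7,j=6): S=292.8748, K−S=0.0000, hold=0.0000 ⇒ V=0.0000 continue | (k=7,j=7): S=458.4765, K−S=0.0000, hold=0.0000 ⇒ V=0.0000 continue  boundary S*=76.3443
step 6: (k=6,j=0): S=24.8994, K−S=116.2206, hold=113.4267 ⇒ V=116.2206 exercise | (k=6,j=1): S=38.9784, K−S=102.1416, hold=99.3477 ⇒ V=102.1416 exercise | (k=6,j=2): S=61.0182, K−S=80.1018, hold=77.3080 ⇒ V=80.1018 exercise | (k=6,j=3): S=95.5200, K−S=45.6000, hold=43.3988 ⇒ V=45.6000 exercise | (k=6,j=4): S=149.5304, K−S=0.0000, hold=11.4446 ⇒ V=11.4446 continue | (k=6,j=5): S=234.0801, K−S=0.0000, hold=0.0000 ⇒ V=0.0000 continue | (k=6,j=6): S=366.4372, K−S=0.0000, hold=0.0000 ⇒ V=0.0000 continue  boundary S*=95.5200
step 5: (k=5,j=0): S=31.1535, K−S=109.9665, hold=107.1727 ⇒ V=109.9665 exercise | (k=5,j=1): S=48.7688, K−S=92.3512, hold=89.5574 ⇒ V=92.3512 exercise | (k=5,j=2): S=76.3443, K−S=64.7757, hold=61.9818 ⇒ V=64.7757 exercise | (k=5,j=3): S=119.5121, K−S=21.6079, hold=28.3291 ⇒ V=28.3291 continue | (k=5,j=4): S=187.0884, K−S=0.0000, hold=5.7335 ⇒ V=5.7335 continue | (k=5,j=5): S=292.8748, K−S=0.0000, hold=0.0000 ⇒ V=0.0000 continue  boundary S*=76.3443
step 4: (k=4,j=0): S=38.9784, K−S=102.1416, hold=99.3477 ⇒ V=102.1416 exercise | (k=4,j=1): S=61.0182, K−S=80.1018, hold=77.3080 ⇒ V=80.1018 exercise | (k=4,j=2): S=95.5200, K−S=45.6000, hold=46.0271 ⇒ V=46.0271 continue | (k=4,j=3): S=149.5304, K−S=0.0000, hold=16.9398 ⇒ V=16.9398 continue | (k=4,j=4): S=234.0801, K−S=0.0000, hold=2.8723 ⇒ V=2.8723 continue  boundary S*=61.0182
step 3: (k=3,j=0): S=48.7688, K−S=92.3512, hold=89.5574 ⇒ V=92.3512 exercise | (k=3,j=1): S=76.3443, K−S=64.7757, hold=62.1865 ⇒ V=64.7757 exercise | (k=3,j=2): S=119.5121, K−S=21.6079, hold=31.1765 ⇒ V=31.1765 continue | (k=3,j=3): S=187.0884, K−S=0.0000, hold=9.8629 ⇒ V=9.8629 continue  boundary S*=76.3443
step 2: (k=2,j=0): S=61.0182, K−S=80.1018, hold=77.3080 ⇒ V=80.1018 exercise | (k=2,j=1): S=95.5200, K−S=45.6000, hold=47.3917 ⇒ V=47.3917 continue | (k=2,j=2): S=149.5304, K−S=0.0000, hold=20.3453 ⇒ V=20.3453 continue  boundary S*=61.0182
step 1: (k=1,j=0): S=76.3443, K−S=64.7757, hold=62.8404 ⇒ V=64.7757 exercise | (k=1,j=1): S=119.5121, K−S=21.6079, hold=33.4921 ⇒ V=33.4921 continue  boundary S*=76.3443
step 0: (k=0,j=0): S=95.5200, K−S=45.6000, hold=48.5014 ⇒ V=48.5014 continue  boundary S*=-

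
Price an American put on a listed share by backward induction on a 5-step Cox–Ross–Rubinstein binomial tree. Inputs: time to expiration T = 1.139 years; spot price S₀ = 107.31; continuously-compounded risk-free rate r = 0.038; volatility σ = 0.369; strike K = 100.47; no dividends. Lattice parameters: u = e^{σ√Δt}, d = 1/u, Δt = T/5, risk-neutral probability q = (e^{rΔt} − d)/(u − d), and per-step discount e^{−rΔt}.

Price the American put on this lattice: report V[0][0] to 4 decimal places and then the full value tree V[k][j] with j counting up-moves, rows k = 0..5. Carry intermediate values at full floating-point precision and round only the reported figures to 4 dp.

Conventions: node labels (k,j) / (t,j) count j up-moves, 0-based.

params: Δt=0.22780 u=1.19258 d=0.83852 q=0.48064 e^(-rΔt)=0.99138
t_5 payoffs: 55.9859 37.2027 10.4885 0.0000 0.0000 0.0000
k=4: node(4,0) S=53.0508 payoff=47.4192 vs cont=46.5532 → 47.4192 [stop]  node(4,1) S=75.4512 payoff=25.0188 vs cont=24.1528 → 25.0188 [stop]  node(4,2) S=107.3100 payoff=0.0000 vs cont=5.4004 → 5.4004 [wait]  node(4,3) S=152.6210 payoff=0.0000 vs cont=0.0000 → 0.0000 [wait]  node(4,4) S=217.0642 payoff=0.0000 vs cont=0.0000 → 0.0000 [wait]
k=3: node(3,0) S=63.2673 payoff=37.2027 vs cont=36.3368 → 37.2027 [stop]  node(3,1) S=89.9815 payoff=10.4885 vs cont=15.4550 → 15.4550 [wait]  node(3,2) S=127.9756 payoff=0.0000 vs cont=2.7806 → 2.7806 [wait]  node(3,3) S=182.0125 payoff=0.0000 vs cont=0.0000 → 0.0000 [wait]
k=2: node(2,0) S=75.4512 payoff=25.0188 vs cont=26.5194 → 26.5194 [wait]  node(2,1) S=107.3100 payoff=0.0000 vs cont=9.2825 → 9.2825 [wait]  node(2,2) S=152.6210 payoff=0.0000 vs cont=1.4317 → 1.4317 [wait]
k=1: node(1,0) S=89.9815 payoff=10.4885 vs cont=18.0775 → 18.0775 [wait]  node(1,1) S=127.9756 payoff=0.0000 vs cont=5.4616 → 5.4616 [wait]
k=0: node(0,0) S=107.3100 payoff=0.0000 vs cont=11.9102 → 11.9102 [wait]

price = 11.9102
tree:
11.9102
18.0775 5.4616
26.5194 9.2825 1.4317
37.2027 15.4550 2.7806 0.0000
47.4192 25.0188 5.4004 0.0000 0.0000
55.9859 37.2027 10.4885 0.0000 0.0000 0.0000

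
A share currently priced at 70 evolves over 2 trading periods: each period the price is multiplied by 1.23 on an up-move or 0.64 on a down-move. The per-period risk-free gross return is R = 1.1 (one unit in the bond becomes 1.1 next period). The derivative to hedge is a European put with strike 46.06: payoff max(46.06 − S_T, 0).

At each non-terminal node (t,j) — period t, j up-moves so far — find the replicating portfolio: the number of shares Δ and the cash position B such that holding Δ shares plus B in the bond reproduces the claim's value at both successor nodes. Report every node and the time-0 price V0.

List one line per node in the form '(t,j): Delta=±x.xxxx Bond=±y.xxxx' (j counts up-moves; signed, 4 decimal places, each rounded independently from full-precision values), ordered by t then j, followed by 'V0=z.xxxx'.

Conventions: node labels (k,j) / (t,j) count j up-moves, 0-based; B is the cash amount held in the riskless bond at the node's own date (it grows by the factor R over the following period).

(0,0): Delta=-0.0843 Bond=6.6010
(1,0): Delta=-0.6578 Bond=32.9541
(1,1): Delta=0.0000 Bond=0.0000
V0=0.6977

Since d<R<u, set p* = (R−d)/(u−d) = 0.7797; price each node as the discounted p*-expectation of its children.
Terminal payoffs: V(2,0)=17.3880, V(2,1)=0.0000, V(2,2)=0.0000
(1,0): S=44.8000. Δ = (V_up−V_dn)/(S_up−S_dn) = (0.0000−17.3880)/(55.1040−28.6720) = -0.6578. V = [p*·0.0000 + (1−p*)·17.3880]/1.1 = 3.4830. B = V − Δ·S = 32.9541.
(1,1): S=86.1000. Δ = (V_up−V_dn)/(S_up−S_dn) = (0.0000−0.0000)/(105.9030−55.1040) = 0.0000. V = [p*·0.0000 + (1−p*)·0.0000]/1.1 = 0.0000. B = V − Δ·S = 0.0000.
(0,0): S=70.0000. Δ = (V_up−V_dn)/(S_up−S_dn) = (0.0000−3.4830)/(86.1000−44.8000) = -0.0843. V = [p*·0.0000 + (1−p*)·3.4830]/1.1 = 0.6977. B = V − Δ·S = 6.6010.
Sanity check at the root: Δ(0,0)·S0 + B(0,0) reproduces V0 = 0.6977.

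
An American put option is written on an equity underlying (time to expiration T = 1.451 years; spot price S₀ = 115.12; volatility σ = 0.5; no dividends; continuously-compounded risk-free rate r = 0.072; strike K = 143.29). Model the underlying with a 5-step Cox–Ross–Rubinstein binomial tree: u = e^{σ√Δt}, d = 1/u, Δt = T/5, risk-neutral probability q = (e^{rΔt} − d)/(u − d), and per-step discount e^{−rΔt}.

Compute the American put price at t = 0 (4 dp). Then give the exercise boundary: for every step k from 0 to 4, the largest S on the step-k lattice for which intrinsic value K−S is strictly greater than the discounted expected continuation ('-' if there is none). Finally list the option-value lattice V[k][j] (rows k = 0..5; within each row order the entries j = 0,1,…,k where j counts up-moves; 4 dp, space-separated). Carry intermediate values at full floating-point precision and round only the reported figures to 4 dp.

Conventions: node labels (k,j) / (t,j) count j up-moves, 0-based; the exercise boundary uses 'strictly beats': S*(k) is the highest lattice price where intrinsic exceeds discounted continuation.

params: Δt=0.29020 u=1.30911 d=0.76388 q=0.47179 e^(-rΔt)=0.97932
t_5 payoffs: 113.3493 91.9781 55.3527 0.0000 0.0000 0.0000
t_4: node(4,0) S=39.1958 payoff=104.0942 vs cont=101.1313 → 104.0942 [stop]  node(4,1) S=67.1731 payoff=76.1169 vs cont=73.1540 → 76.1169 [stop]  node(4,2) S=115.1200 payoff=28.1700 vs cont=28.6332 → 28.6332 [wait]  node(4,3) S=197.2905 payoff=0.0000 vs cont=0.0000 → 0.0000 [wait]  node(4,4) S=338.1127 payoff=0.0000 vs cont=0.0000 → 0.0000 [wait]  ⇒ S*(4)=67.1731
t_3: node(3,0) S=51.3119 payoff=91.9781 vs cont=89.0152 → 91.9781 [stop]  node(3,1) S=87.9373 payoff=55.3527 vs cont=52.6038 → 55.3527 [stop]  node(3,2) S=150.7053 payoff=0.0000 vs cont=14.8116 → 14.8116 [wait]  node(3,3) S=258.2759 payoff=0.0000 vs cont=0.0000 → 0.0000 [wait]  ⇒ S*(3)=87.9373
t_2: node(2,0) S=67.1731 payoff=76.1169 vs cont=73.1540 → 76.1169 [stop]  node(2,1) S=115.1200 payoff=28.1700 vs cont=35.4767 → 35.4767 [wait]  node(2,2) S=197.2905 payoff=0.0000 vs cont=7.6618 → 7.6618 [wait]  ⇒ S*(2)=67.1731
t_1: node(1,0) S=87.9373 payoff=55.3527 vs cont=55.7658 → 55.7658 [wait]  node(1,1) S=150.7053 payoff=0.0000 vs cont=21.8917 → 21.8917 [wait]  ⇒ S*(1)=-
t_0: node(0,0) S=115.1200 payoff=28.1700 vs cont=38.9616 → 38.9616 [wait]  ⇒ S*(0)=-

price = 38.9616
boundary = - - 67.1731 87.9373 67.1731
tree:
38.9616
55.7658 21.8917
76.1169 35.4767 7.6618
91.9781 55.3527 14.8116 0.0000
104.0942 76.1169 28.6332 0.0000 0.0000
113.3493 91.9781 55.3527 0.0000 0.0000 0.0000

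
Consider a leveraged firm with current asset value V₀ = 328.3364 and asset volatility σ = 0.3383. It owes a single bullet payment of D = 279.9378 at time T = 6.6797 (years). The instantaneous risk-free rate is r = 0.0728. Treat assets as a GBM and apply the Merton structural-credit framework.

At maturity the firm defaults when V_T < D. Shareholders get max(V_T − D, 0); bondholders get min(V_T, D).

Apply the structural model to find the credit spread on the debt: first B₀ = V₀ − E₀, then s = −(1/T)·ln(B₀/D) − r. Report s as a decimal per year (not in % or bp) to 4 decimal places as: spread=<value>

spread=0.0249

Equity is a call on the firm's assets struck at D = 279.9378:
d₁ = [ln(V₀/D) + (r + σ²/2)T] / (σ√T)
   = [ln(328.3364/279.9378) + (0.0728 + 0.5·0.3383²)·6.6797] / (0.3383·√6.6797)
   = [0.159471 + 0.868518] / 0.874340 = 1.175731
d₂ = d₁ − σ√T = 1.175731 − 0.874340 = 0.301391
N(d₁) = 0.880149,  N(d₂) = 0.618442,  e^(−rT) = 0.614908
E₀ = V₀·N(d₁) − D·e^(−rT)·N(d₂)
   = 328.3364·0.880149 − 279.9378·0.614908·0.618442 = 182.528762
B₀ = V₀ − E₀ = 328.3364 − 182.528762 = 145.807638
spread = −(1/T)·ln(B₀/D) − r = −(1/6.6797)·ln(145.807638/279.9378) − 0.0728 = 0.02485098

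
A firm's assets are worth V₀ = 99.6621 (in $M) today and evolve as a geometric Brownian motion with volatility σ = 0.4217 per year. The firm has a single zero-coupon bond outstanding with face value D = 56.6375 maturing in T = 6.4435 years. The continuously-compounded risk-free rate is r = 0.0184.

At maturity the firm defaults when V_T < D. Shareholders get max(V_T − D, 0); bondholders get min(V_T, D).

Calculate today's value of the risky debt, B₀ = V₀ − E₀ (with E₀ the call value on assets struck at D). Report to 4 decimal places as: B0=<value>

B0=39.2063

Work the structural quantities from V₀ = 99.6621 against face 56.6375:
d₁ = [ln(V₀/D) + (r + σ²/2)T] / (σ√T)
   = [ln(99.6621/56.6375) + (0.0184 + 0.5·0.4217²)·6.4435] / (0.4217·√6.4435)
   = [0.565114 + 0.691487] / 1.070445 = 1.173905
d₂ = d₁ − σ√T = 1.173905 − 1.070445 = 0.103460
N(d₁) = 0.879783,  N(d₂) = 0.541201,  e^(−rT) = 0.888198
E₀ = V₀·N(d₁) − D·e^(−rT)·N(d₂)
   = 99.6621·0.879783 − 56.6375·0.888198·0.541201 = 60.455781
B₀ = V₀ − E₀ = 99.6621 − 60.455781 = 39.206319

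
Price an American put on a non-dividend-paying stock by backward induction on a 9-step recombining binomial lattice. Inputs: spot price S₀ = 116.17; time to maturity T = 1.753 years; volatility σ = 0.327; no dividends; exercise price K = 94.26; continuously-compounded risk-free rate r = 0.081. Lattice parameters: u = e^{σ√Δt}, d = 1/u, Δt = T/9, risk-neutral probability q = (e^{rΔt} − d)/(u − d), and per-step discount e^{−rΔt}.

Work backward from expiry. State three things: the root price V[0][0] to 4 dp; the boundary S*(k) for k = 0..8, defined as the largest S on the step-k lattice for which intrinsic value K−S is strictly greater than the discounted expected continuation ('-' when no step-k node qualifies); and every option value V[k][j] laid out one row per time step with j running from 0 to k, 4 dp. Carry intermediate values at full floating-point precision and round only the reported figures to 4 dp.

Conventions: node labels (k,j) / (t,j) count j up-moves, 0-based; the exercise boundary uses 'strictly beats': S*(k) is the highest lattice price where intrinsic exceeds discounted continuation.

price = 5.4862
boundary = - - - - 65.2213 56.4565 65.2213 75.3470 65.2213
tree:
5.4862
8.6969 2.6773
13.4248 4.5797 0.9955
20.0949 7.6516 1.8718 0.2134
29.0387 12.4181 3.4666 0.4505 0.0000
37.8035 19.4337 6.2939 0.9514 0.0000 0.0000
45.3905 29.0387 11.1234 2.0088 0.0000 0.0000 0.0000
51.9579 37.8035 18.9130 4.2418 0.0000 0.0000 0.0000 0.0000
57.6428 45.3905 29.0387 8.9569 0.0000 0.0000 0.0000 0.0000 0.0000
62.5636 51.9579 37.8035 18.9130 0.0000 0.0000 0.0000 0.0000 0.0000 0.0000

Δt=0.19478  u=1.15525  d=0.86561  q=0.51889  discount=0.98435
step 9 (expiry): payoffs max(K−S,0) = 62.5636 51.9579 37.8035 18.9130 0.0000 0.0000 0.0000 0.0000 0.0000 0.0000
step 8: (k=8,j=0): S=36.6172, K−S=57.6428, hold=56.1673 ⇒ V=57.6428 exercise | (k=8,j=1): S=48.8695, K−S=45.3905, hold=43.9151 ⇒ V=45.3905 exercise | (k=8,j=2): S=65.2213, K−S=29.0387, hold=27.5632 ⇒ V=29.0387 exercise | (k=8,j=3): S=87.0446, K−S=7.2154, hold=8.9569 ⇒ V=8.9569 continue | (k=8,j=4): S=116.1700, K−S=0.0000, hold=0.0000 ⇒ V=0.0000 continue | (k=8,j=5): S=155.0408, K−S=0.0000, hold=0.0000 ⇒ V=0.0000 continue | (k=8,j=6): S=206.9180, K−S=0.0000, hold=0.0000 ⇒ V=0.0000 continue | (k=8,j=7): S=276.1534, K−S=0.0000, hold=0.0000 ⇒ V=0.0000 continue | (k=8,j=8): S=368.5552, K−S=0.0000, hold=0.0000 ⇒ V=0.0000 continue  boundary S*=65.2213
step 7: (k=7,j=0): S=42.3021, K−S=51.9579, hold=50.4825 ⇒ V=51.9579 exercise | (k=7,j=1): S=56.4565, K−S=37.8035, hold=36.3281 ⇒ V=37.8035 exercise | (k=7,j=2): S=75.3470, K−S=18.9130, hold=18.3270 ⇒ V=18.9130 exercise | (k=7,j=3): S=100.5583, K−S=0.0000, hold=4.2418 ⇒ V=4.2418 continue | (k=7,j=4): S=134.2054, K−S=0.0000, hold=0.0000 ⇒ V=0.0000 continue | (k=7,j=5): S=179.1110, K−S=0.0000, hold=0.0000 ⇒ V=0.0000 continue | (k=7,j=6): S=239.0421, K−S=0.0000, hold=0.0000 ⇒ V=0.0000 continue | (k=7,j=7): S=319.0263, K−S=0.0000, hold=0.0000 ⇒ V=0.0000 continue  boundary S*=75.3470
step 6: (k=6,j=0): S=48.8695, K−S=45.3905, hold=43.9151 ⇒ V=45.3905 exercise | (k=6,j=1): S=65.2213, K−S=29.0387, hold=27.5632 ⇒ V=29.0387 exercise | (k=6,j=2): S=87.0446, K−S=7.2154, hold=11.1234 ⇒ V=11.1234 continue | (k=6,j=3): S=116.1700, K−S=0.0000, hold=2.0088 ⇒ V=2.0088 continue | (k=6,j=4): S=155.0408, K−S=0.0000, hold=0.0000 ⇒ V=0.0000 continue | (k=6,j=5): S=206.9180, K−S=0.0000, hold=0.0000 ⇒ V=0.0000 continue | (k=6,j=6): S=276.1534, K−S=0.0000, hold=0.0000 ⇒ V=0.0000 continue  boundary S*=65.2213
step 5: (k=5,j=0): S=56.4565, K−S=37.8035, hold=36.3281 ⇒ V=37.8035 exercise | (k=5,j=1): S=75.3470, K−S=18.9130, hold=19.4337 ⇒ V=19.4337 continue | (k=5,j=2): S=100.5583, K−S=0.0000, hold=6.2939 ⇒ V=6.2939 continue | (k=5,j=3): S=134.2054, K−S=0.0000, hold=0.9514 ⇒ V=0.9514 continue | (k=5,j=4): S=179.1110, K−S=0.0000, hold=0.0000 ⇒ V=0.0000 continue | (k=5,j=5): S=239.0421, K−S=0.0000, hold=0.0000 ⇒ V=0.0000 continue  boundary S*=56.4565
step 4: (k=4,j=0): S=65.2213, K−S=29.0387, hold=27.8291 ⇒ V=29.0387 exercise | (k=4,j=1): S=87.0446, K−S=7.2154, hold=12.4181 ⇒ V=12.4181 continue | (k=4,j=2): S=116.1700, K−S=0.0000, hold=3.4666 ⇒ V=3.4666 continue | (k=4,j=3): S=155.0408, K−S=0.0000, hold=0.4505 ⇒ V=0.4505 continue | (k=4,j=4): S=206.9180, K−S=0.0000, hold=0.0000 ⇒ V=0.0000 continue  boundary S*=65.2213
step 3: (k=3,j=0): S=75.3470, K−S=18.9130, hold=20.0949 ⇒ V=20.0949 continue | (k=3,j=1): S=100.5583, K−S=0.0000, hold=7.6516 ⇒ V=7.6516 continue | (k=3,j=2): S=134.2054, K−S=0.0000, hold=1.8718 ⇒ V=1.8718 continue | (k=3,j=3): S=179.1110, K−S=0.0000, hold=0.2134 ⇒ V=0.2134 continue  boundary S*=-
step 2: (k=2,j=0): S=87.0446, K−S=7.2154, hold=13.4248 ⇒ V=13.4248 continue | (k=2,j=1): S=116.1700, K−S=0.0000, hold=4.5797 ⇒ V=4.5797 continue | (k=2,j=2): S=155.0408, K−S=0.0000, hold=0.9955 ⇒ V=0.9955 continue  boundary S*=-
step 1: (k=1,j=0): S=100.5583, K−S=0.0000, hold=8.6969 ⇒ V=8.6969 continue | (k=1,j=1): S=134.2054, K−S=0.0000, hold=2.6773 ⇒ V=2.6773 continue  boundary S*=-
step 0: (k=0,j=0): S=116.1700, K−S=0.0000, hold=5.4862 ⇒ V=5.4862 continue  boundary S*=-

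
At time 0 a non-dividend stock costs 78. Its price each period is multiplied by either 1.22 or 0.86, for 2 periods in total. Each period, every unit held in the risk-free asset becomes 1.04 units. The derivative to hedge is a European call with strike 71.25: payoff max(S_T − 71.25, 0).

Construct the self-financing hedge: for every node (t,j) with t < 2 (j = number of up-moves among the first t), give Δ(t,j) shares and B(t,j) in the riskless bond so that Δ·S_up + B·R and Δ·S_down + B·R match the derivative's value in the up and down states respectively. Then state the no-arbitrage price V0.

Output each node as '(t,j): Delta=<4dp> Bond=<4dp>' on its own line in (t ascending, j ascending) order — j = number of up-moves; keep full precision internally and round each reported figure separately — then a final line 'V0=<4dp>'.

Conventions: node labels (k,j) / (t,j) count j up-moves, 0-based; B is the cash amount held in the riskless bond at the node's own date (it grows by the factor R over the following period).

(0,0): Delta=0.7678 Bond=-44.6295
(1,0): Delta=0.4384 Bond=-24.3198
(1,1): Delta=1.0000 Bond=-68.5096
V0=15.2599

Arbitrage-free pricing uses the up-move probability p* = (R−d)/(u−d) = 0.5000, discounting each step at R = 1.04.
Terminal payoffs: V(2,0)=0.0000, V(2,1)=10.5876, V(2,2)=44.8452
  t=1,j=0: stock 67.0800 → up 81.8376 (V=10.5876), down 57.6888 (V=0.0000). Price 5.0902; hedge Δ=0.4384, bond B=-24.3198.
  t=1,j=1: stock 95.1600 → up 116.0952 (V=44.8452), down 81.8376 (V=10.5876). Price 26.6504; hedge Δ=1.0000, bond B=-68.5096.
  t=0,j=0: stock 78.0000 → up 95.1600 (V=26.6504), down 67.0800 (V=5.0902). Price 15.2599; hedge Δ=0.7678, bond B=-44.6295.
Check: Δ(0,0)·S0 + B(0,0) = 15.2599 = V0.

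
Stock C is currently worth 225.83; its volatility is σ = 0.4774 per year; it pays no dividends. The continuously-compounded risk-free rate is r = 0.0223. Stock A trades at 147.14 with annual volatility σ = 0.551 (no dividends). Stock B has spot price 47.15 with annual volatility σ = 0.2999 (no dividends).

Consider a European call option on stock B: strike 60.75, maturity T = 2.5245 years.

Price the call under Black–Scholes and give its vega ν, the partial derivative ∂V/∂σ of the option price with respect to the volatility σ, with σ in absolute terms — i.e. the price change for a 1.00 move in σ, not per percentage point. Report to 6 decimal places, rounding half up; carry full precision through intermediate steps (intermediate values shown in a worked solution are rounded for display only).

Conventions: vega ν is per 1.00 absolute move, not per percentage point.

price = 5.521106
ν = 29.430242

σ√T = 0.2999·√2.5245 = 0.476501
d₁ = (ln(S/K) + (r+σ²/2)T) / (σ√T) = (ln(47.15/60.75) + (0.0223+0.2999²/2)·2.5245) / 0.476501 = (-0.253433 + 0.169823) / 0.476501 = -0.175466
d₂ = d₁ − σ√T = -0.175466 − 0.476501 = -0.651968
e^{−rT} = 0.945259
N(d₁) = 0.430357,  N(d₂) = 0.257211
Call price V = S·N(d₁) − K·e^{−rT}·N(d₂) = 20.291314 − 14.770209 = 5.521106
φ(d₁) = (1/√(2π))·e^{−d₁²/2} = 0.392848
ν = S·φ(d₁)·√T = 29.430242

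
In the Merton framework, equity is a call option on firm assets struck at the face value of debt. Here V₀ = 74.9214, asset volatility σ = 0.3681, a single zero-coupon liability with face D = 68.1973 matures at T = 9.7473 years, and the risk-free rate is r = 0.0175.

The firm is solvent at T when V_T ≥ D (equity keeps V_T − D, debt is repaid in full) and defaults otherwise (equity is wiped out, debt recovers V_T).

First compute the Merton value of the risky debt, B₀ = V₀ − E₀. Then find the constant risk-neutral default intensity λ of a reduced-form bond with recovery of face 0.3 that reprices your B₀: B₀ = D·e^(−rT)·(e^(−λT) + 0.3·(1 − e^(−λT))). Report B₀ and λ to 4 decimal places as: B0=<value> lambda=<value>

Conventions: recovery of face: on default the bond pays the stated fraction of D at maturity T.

Work the structural quantities from V₀ = 74.9214 against face 68.1973:
d₁ = [ln(V₀/D) + (r + σ²/2)T] / (σ√T)
   = [ln(74.9214/68.1973) + (0.0175 + 0.5·0.3681²)·9.7473] / (0.3681·√9.7473)
   = [0.094035 + 0.830946] / 1.149233 = 0.804868
d₂ = d₁ − σ√T = 0.804868 − 1.149233 = -0.344365
N(d₁) = 0.789552,  N(d₂) = 0.365286,  e^(−rT) = 0.843178
E₀ = V₀·N(d₁) − D·e^(−rT)·N(d₂)
   = 74.9214·0.789552 − 68.1973·0.843178·0.365286 = 38.149513
B₀ = V₀ − E₀ = 74.9214 − 38.149513 = 36.771887
e^(−λT) = (B₀·e^(rT)/D − 0.3)/(1 − 0.3) = (36.7719·1.185990/68.1973 − 0.3)/0.7 = 0.48497753
λ = −ln(0.48497753)/9.7473 = 0.074241

B0=36.7719 lambda=0.0742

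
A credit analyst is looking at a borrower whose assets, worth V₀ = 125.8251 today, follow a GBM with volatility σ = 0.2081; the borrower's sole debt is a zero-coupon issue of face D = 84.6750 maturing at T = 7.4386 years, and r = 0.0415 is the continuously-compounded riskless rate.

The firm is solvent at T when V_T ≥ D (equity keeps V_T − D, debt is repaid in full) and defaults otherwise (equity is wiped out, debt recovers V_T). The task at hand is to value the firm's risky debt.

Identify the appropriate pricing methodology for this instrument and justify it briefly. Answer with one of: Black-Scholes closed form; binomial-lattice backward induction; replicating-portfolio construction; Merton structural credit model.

Key observation: a levered firm with one bullet debt due at 7.4386 years is the canonical structural-credit setup: equity is a call on the firm's assets struck at the face value.

framework: Merton structural credit model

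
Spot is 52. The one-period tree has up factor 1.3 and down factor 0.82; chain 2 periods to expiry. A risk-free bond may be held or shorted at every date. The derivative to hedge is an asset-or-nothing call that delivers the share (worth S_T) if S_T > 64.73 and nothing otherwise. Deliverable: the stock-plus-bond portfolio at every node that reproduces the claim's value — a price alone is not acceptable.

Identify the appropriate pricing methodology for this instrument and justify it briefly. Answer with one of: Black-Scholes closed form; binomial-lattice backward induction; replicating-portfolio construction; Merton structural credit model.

framework: replicating-portfolio construction

Key observation: since the answer must list Δ and B at each node of the 1.3/0.82 lattice on 52, the replicating-portfolio method — solving the two-state system at every node — is the one that applies.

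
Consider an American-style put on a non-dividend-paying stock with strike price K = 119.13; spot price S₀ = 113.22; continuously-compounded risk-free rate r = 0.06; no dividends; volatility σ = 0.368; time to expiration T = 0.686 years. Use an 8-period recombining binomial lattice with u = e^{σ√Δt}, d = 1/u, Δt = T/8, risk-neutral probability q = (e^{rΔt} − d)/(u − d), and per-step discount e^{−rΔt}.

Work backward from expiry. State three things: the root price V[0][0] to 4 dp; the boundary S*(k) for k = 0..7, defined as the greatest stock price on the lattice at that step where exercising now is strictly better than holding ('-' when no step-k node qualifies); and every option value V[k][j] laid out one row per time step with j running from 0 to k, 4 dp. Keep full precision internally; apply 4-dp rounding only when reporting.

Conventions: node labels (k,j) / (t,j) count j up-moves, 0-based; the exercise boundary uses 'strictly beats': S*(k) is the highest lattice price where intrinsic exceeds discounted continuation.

price = 15.2352
boundary = - - - 81.9449 73.5735 81.9449 91.2688 101.6536
tree:
15.2352
21.1919 9.3642
28.5659 13.9481 4.8216
37.1851 20.1381 7.8274 1.8293
45.5565 27.9983 12.3913 3.2891 0.3707
53.0726 37.1851 18.9902 5.8405 0.7407 0.0000
59.8209 45.5565 27.8612 10.2083 1.4801 0.0000 0.0000
65.8799 53.0726 37.1851 17.4764 2.9576 0.0000 0.0000 0.0000
71.3198 59.8209 45.5565 27.8612 5.9100 0.0000 0.0000 0.0000 0.0000

Δt=0.08575, u=1.11378, d=0.89784, q=0.49697, disc=e^(-rΔt)=0.99487
k=8 terminal: V=max(K-S,0) → 71.3198 59.8209 45.5565 27.8612 5.9100 0.0000 0.0000 0.0000 0.0000
k=7: j=0 S=53.2501 intr=65.8799 cont=65.2685 V=65.8799[EX]; j=1 S=66.0574 intr=53.0726 cont=52.4613 V=53.0726[EX]; j=2 S=81.9449 intr=37.1851 cont=36.5737 V=37.1851[EX]; j=3 S=101.6536 intr=17.4764 cont=16.8650 V=17.4764[EX]; j=4 S=126.1024 intr=0.0000 cont=2.9576 V=2.9576[hold]; j=5 S=156.4315 intr=0.0000 cont=0.0000 V=0.0000[hold]; j=6 S=194.0551 intr=0.0000 cont=0.0000 V=0.0000[hold]; j=7 S=240.7275 intr=0.0000 cont=0.0000 V=0.0000[hold]  S*(7)=101.6536
k=6: j=0 S=59.3091 intr=59.8209 cont=59.2096 V=59.8209[EX]; j=1 S=73.5735 intr=45.5565 cont=44.9451 V=45.5565[EX]; j=2 S=91.2688 intr=27.8612 cont=27.2498 V=27.8612[EX]; j=3 S=113.2200 intr=5.9100 cont=10.2083 V=10.2083[hold]; j=4 S=140.4507 intr=0.0000 cont=1.4801 V=1.4801[hold]; j=5 S=174.2307 intr=0.0000 cont=0.0000 V=0.0000[hold]; j=6 S=216.1351 intr=0.0000 cont=0.0000 V=0.0000[hold]  S*(6)=91.2688
k=5: j=0 S=66.0574 intr=53.0726 cont=52.4613 V=53.0726[EX]; j=1 S=81.9449 intr=37.1851 cont=36.5737 V=37.1851[EX]; j=2 S=101.6536 intr=17.4764 cont=18.9902 V=18.9902[hold]; j=3 S=126.1024 intr=0.0000 cont=5.8405 V=5.8405[hold]; j=4 S=156.4315 intr=0.0000 cont=0.7407 V=0.7407[hold]; j=5 S=194.0551 intr=0.0000 cont=0.0000 V=0.0000[hold]  S*(5)=81.9449
k=4: j=0 S=73.5735 intr=45.5565 cont=44.9451 V=45.5565[EX]; j=1 S=91.2688 intr=27.8612 cont=27.9983 V=27.9983[hold]; j=2 S=113.2200 intr=5.9100 cont=12.3913 V=12.3913[hold]; j=3 S=140.4507 intr=0.0000 cont=3.2891 V=3.2891[hold]; j=4 S=174.2307 intr=0.0000 cont=0.3707 V=0.3707[hold]  S*(4)=73.5735
k=3: j=0 S=81.9449 intr=37.1851 cont=36.6415 V=37.1851[EX]; j=1 S=101.6536 intr=17.4764 cont=20.1381 V=20.1381[hold]; j=2 S=126.1024 intr=0.0000 cont=7.8274 V=7.8274[hold]; j=3 S=156.4315 intr=0.0000 cont=1.8293 V=1.8293[hold]  S*(3)=81.9449
k=2: j=0 S=91.2688 intr=27.8612 cont=28.5659 V=28.5659[hold]; j=1 S=113.2200 intr=5.9100 cont=13.9481 V=13.9481[hold]; j=2 S=140.4507 intr=0.0000 cont=4.8216 V=4.8216[hold]  S*(2)=-
k=1: j=0 S=101.6536 intr=17.4764 cont=21.1919 V=21.1919[hold]; j=1 S=126.1024 intr=0.0000 cont=9.3642 V=9.3642[hold]  S*(1)=-
k=0: j=0 S=113.2200 intr=5.9100 cont=15.2352 V=15.2352[hold]  S*(0)=-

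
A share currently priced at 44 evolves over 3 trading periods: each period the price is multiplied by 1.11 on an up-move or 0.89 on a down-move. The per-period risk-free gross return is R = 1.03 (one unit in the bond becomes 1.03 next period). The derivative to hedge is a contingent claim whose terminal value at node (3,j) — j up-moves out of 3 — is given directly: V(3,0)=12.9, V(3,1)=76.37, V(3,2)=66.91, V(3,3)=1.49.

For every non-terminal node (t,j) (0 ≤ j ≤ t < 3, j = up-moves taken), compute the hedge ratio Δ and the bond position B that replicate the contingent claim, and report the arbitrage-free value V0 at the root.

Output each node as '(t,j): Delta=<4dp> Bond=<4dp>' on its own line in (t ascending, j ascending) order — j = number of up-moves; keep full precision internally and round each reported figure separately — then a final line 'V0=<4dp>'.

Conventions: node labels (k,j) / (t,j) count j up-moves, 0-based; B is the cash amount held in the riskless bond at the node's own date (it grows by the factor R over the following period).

Under the risk-neutral measure, an up-move has probability p* = (R−d)/(u−d) = 0.6364 and values discount at R = 1.03.
At maturity the claim pays: V(3,0)=12.9000, V(3,1)=76.3700, V(3,2)=66.9100, V(3,3)=1.4900
(2,0): S=34.8524. Δ = (V_up−V_dn)/(S_up−S_dn) = (76.3700−12.9000)/(38.6862−31.0186) = 8.2778. V = [p*·76.3700 + (1−p*)·12.9000]/1.03 = 51.7379. B = V − Δ·S = -236.7621.
(2,1): S=43.4676. Δ = (V_up−V_dn)/(S_up−S_dn) = (66.9100−76.3700)/(48.2490−38.6862) = -0.9892. V = [p*·66.9100 + (1−p*)·76.3700]/1.03 = 68.3010. B = V − Δ·S = 111.3010.
(2,2): S=54.2124. Δ = (V_up−V_dn)/(S_up−S_dn) = (1.4900−66.9100)/(60.1758−48.2490) = -5.4852. V = [p*·1.4900 + (1−p*)·66.9100]/1.03 = 24.5428. B = V − Δ·S = 321.9064.
(1,0): S=39.1600. Δ = (V_up−V_dn)/(S_up−S_dn) = (68.3010−51.7379)/(43.4676−34.8524) = 1.9225. V = [p*·68.3010 + (1−p*)·51.7379]/1.03 = 60.4641. B = V − Δ·S = -14.8227.
(1,1): S=48.8400. Δ = (V_up−V_dn)/(S_up−S_dn) = (24.5428−68.3010)/(54.2124−43.4676) = -4.0725. V = [p*·24.5428 + (1−p*)·68.3010]/1.03 = 39.2766. B = V − Δ·S = 238.1773.
(0,0): S=44.0000. Δ = (V_up−V_dn)/(S_up−S_dn) = (39.2766−60.4641)/(48.8400−39.1600) = -2.1888. V = [p*·39.2766 + (1−p*)·60.4641]/1.03 = 45.6127. B = V − Δ·S = 141.9197.
As a check, the time-0 holding Δ(0,0)·S0 + B(0,0) comes to 45.6127 — exactly V0.

(0,0): Delta=-2.1888 Bond=141.9197
(1,0): Delta=1.9225 Bond=-14.8227
(1,1): Delta=-4.0725 Bond=238.1773
(2,0): Delta=8.2778 Bond=-236.7621
(2,1): Delta=-0.9892 Bond=111.3010
(2,2): Delta=-5.4852 Bond=321.9064
V0=45.6127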